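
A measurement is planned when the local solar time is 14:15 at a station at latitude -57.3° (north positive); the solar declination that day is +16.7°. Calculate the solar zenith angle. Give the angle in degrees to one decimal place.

Hour angle H = 15° × (14.25 − 12) = 33.75°.
cos θ_z = sin φ sin δ + cos φ cos δ cos H = (-0.8415)(0.2874) + (0.5402)(0.9578)(0.8315) = 0.1884.
θ_z = arccos(0.1884) = 79.14°.

79.1°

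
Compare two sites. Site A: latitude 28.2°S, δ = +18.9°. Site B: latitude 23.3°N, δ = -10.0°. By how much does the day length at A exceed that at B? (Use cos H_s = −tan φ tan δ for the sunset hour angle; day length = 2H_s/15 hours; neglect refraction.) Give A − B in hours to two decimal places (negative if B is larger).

A: H_s = arccos(−tan -28.2° · tan 18.9°) = 79.42°, so 2H_s/15 = 10.5893 h.
B: H_s = arccos(−tan 23.3° · tan -10.0°) = 85.64°, so 2H_s/15 = 11.4187 h.
A − B = 10.5893 − 11.4187 = -0.8294 h.

-0.83 h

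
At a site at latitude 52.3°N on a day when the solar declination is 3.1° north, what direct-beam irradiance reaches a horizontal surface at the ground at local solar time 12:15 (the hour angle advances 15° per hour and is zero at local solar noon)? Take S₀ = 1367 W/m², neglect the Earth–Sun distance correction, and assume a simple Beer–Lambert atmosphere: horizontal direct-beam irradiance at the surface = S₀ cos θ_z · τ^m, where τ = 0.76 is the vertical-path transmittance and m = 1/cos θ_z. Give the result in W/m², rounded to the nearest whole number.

Hour angle H = 15° × (12.25 − 12) = 3.75°.
With φ = 52.3°, δ = 3.1°, H = 3.75°: sin φ sin δ = 0.0428, cos φ cos δ cos H = 0.6093, so cos θ_z = 0.6521.
Air mass m = 1/cos θ_z = 1/0.6521 = 1.534; τ^m = 0.76^1.534 = 0.6564.
Surface direct beam = 1367 × 0.6521 × 0.6564 = 585.13 W/m².

585 W/m²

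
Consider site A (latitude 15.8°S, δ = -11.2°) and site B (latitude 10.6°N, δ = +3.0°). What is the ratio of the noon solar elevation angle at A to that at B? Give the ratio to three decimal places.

1.036

A: 90° − |-15.8 − (-11.2)| = 85.40°.
B: 90° − |10.6 − (3.0)| = 82.40°.
Ratio A/B = 85.4000 / 82.4000 = 1.0364.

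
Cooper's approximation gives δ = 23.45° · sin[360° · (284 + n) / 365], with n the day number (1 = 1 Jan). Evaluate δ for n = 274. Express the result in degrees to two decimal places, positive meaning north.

360 × (284 + 274) / 365 = 550.356°; sin(550.356°) = -0.1798.
δ = 23.45 × -0.1798 = -4.216° ≈ -4.22°.

-4.22°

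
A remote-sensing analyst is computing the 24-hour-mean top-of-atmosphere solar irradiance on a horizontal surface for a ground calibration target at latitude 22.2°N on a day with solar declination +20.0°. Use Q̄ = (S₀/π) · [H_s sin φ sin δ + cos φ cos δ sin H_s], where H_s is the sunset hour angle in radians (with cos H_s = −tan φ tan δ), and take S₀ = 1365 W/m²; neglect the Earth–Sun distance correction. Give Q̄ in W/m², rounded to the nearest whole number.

470 W/m²

The sunset hour angle satisfies cos H_s = −tan φ tan δ = -0.1485, giving H_s = 98.54°. In radians, H_s = 1.7198.
H_s sin φ sin δ = 1.7198 × 0.3778 × 0.3420 = 0.2222.
cos φ cos δ sin H_s = 0.9259 × 0.9397 × 0.9889 = 0.8604.
Q̄ = (1365/π) × (0.2222 + 0.8604) = 434.49 × 1.0826 = 470.38 W/m².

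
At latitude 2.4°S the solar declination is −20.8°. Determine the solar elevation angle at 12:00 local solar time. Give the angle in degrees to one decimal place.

71.6°

Hour angle H = 15° × (12 − 12) = 0.00°.
With φ = -2.4°, δ = -20.8°, H = 0.00°: sin φ sin δ = 0.0149, cos φ cos δ cos H = 0.9340, so cos θ_z = 0.9489.
θ_z = arccos(0.9489) = 18.40°, so the elevation is 90° − 18.40° = 71.60°.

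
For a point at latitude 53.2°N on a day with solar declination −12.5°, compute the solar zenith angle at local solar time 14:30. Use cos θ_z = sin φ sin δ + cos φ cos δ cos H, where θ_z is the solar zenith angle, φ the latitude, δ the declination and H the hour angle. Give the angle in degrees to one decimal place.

73.1°

Hour angle H = 15° × (14.5 − 12) = 37.50°.
cos θ_z = sin φ sin δ + cos φ cos δ cos H = (0.8007)(-0.2164) + (0.5990)(0.9763)(0.7934) = 0.2907.
θ_z = arccos(0.2907) = 73.10°.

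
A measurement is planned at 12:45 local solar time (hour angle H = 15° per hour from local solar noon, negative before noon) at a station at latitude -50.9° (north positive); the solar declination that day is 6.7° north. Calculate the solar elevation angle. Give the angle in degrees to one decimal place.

Hour angle H = 15° × (12.75 − 12) = 11.25°.
cos θ_z = sin φ sin δ + cos φ cos δ cos H = (-0.7760)(0.1167) + (0.6307)(0.9932)(0.9808) = 0.5238.
θ_z = arccos(0.5238) = 58.41°, so the elevation is 90° − 58.41° = 31.59°.

31.6°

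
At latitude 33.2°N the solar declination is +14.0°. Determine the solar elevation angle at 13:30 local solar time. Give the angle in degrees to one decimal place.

Hour angle H = 15° × (13.5 − 12) = 22.50°.
With φ = 33.2°, δ = 14.0°, H = 22.50°: sin φ sin δ = 0.1325, cos φ cos δ cos H = 0.7501, so cos θ_z = 0.8826.
θ_z = arccos(0.8826) = 28.04°, so the elevation is 90° − 28.04° = 61.96°.

62.0°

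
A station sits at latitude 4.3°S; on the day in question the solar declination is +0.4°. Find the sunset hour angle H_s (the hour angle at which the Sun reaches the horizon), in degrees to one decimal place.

The sunset hour angle satisfies cos H_s = −tan φ tan δ = 0.0005, giving H_s = 89.97°.

90.0°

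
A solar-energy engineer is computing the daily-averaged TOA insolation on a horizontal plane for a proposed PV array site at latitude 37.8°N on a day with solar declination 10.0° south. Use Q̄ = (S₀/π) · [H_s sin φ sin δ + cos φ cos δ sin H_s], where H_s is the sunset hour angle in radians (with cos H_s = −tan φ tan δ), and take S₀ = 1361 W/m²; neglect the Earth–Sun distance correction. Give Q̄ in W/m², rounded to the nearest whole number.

The sunset hour angle satisfies cos H_s = −tan φ tan δ = 0.1368, giving H_s = 82.14°. In radians, H_s = 1.4336.
H_s sin φ sin δ = 1.4336 × 0.6129 × -0.1736 = -0.1525.
cos φ cos δ sin H_s = 0.7902 × 0.9848 × 0.9906 = 0.7709.
Q̄ = (1361/π) × (-0.1525 + 0.7709) = 433.22 × 0.6184 = 267.90 W/m².

268 W/m²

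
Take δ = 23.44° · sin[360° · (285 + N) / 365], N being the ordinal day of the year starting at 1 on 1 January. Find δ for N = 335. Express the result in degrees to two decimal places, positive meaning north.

360 × (285 + 335) / 365 = 611.507°; sin(611.507°) = -0.9484.
δ = 23.44 × -0.9484 = -22.230° ≈ -22.23°.

-22.23°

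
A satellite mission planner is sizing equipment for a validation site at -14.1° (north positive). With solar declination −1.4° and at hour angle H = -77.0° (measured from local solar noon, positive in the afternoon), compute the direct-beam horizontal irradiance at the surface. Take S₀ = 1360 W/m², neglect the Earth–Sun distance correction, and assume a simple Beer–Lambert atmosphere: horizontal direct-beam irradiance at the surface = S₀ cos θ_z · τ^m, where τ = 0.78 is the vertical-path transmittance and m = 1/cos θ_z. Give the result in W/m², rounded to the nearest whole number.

cos θ_z = sin(-14.1°) sin(-1.4°) + cos(-14.1°) cos(-1.4°) cos(-77.00°) = 0.0060 + 0.2181 = 0.2241.
Air mass m = 1/cos θ_z = 1/0.2241 = 4.462; τ^m = 0.78^4.462 = 0.3300.
Surface direct beam = 1360 × 0.2241 × 0.3300 = 100.58 W/m².

101 W/m²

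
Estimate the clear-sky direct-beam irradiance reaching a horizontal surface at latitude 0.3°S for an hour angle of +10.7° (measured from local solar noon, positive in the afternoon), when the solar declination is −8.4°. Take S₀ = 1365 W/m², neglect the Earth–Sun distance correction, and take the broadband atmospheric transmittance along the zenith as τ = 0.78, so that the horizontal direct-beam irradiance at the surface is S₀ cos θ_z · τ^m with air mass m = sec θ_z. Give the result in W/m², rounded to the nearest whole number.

1029 W/m²

cos θ_z = sin(-0.3°) sin(-8.4°) + cos(-0.3°) cos(-8.4°) cos(10.70°) = 0.0008 + 0.9721 = 0.9729.
Air mass m = 1/cos θ_z = 1/0.9729 = 1.028; τ^m = 0.78^1.028 = 0.7746.
Surface direct beam = 1365 × 0.9729 × 0.7746 = 1028.68 W/m².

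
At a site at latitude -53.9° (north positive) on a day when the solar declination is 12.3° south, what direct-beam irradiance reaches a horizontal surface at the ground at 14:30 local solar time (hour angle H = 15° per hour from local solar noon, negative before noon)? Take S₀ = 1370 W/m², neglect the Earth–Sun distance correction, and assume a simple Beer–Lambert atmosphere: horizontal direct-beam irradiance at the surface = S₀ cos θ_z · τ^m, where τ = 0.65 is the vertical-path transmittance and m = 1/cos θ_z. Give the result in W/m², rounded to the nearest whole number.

Hour angle H = 15° × (14.5 − 12) = 37.50°.
cos θ_z = sin φ sin δ + cos φ cos δ cos H = (-0.8080)(-0.2130) + (0.5892)(0.9770)(0.7934) = 0.6288.
Air mass m = 1/cos θ_z = 1/0.6288 = 1.590; τ^m = 0.65^1.590 = 0.5041.
Surface direct beam = 1370 × 0.6288 × 0.5041 = 434.26 W/m².

434 W/m²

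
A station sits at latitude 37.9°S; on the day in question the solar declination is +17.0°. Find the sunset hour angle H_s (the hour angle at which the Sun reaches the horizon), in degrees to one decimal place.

−tan φ tan δ = −(-0.7785)(0.3057) = 0.2380; H_s = arccos(0.2380) = 76.23°.

76.2°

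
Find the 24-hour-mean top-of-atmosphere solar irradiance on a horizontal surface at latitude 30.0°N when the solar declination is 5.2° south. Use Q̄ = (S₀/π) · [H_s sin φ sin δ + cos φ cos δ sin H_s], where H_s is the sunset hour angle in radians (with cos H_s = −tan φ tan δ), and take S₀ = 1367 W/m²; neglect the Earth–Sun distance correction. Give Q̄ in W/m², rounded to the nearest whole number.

cos H_s = −tan(30.0°) · tan(-5.2°) = 0.0525, so H_s = arccos(0.0525) = 86.99°. In radians, H_s = 1.5183.
H_s sin φ sin δ = 1.5183 × 0.5000 × -0.0906 = -0.0688.
cos φ cos δ sin H_s = 0.8660 × 0.9959 × 0.9986 = 0.8612.
Q̄ = (1367/π) × (-0.0688 + 0.8612) = 435.13 × 0.7924 = 344.80 W/m².

345 W/m²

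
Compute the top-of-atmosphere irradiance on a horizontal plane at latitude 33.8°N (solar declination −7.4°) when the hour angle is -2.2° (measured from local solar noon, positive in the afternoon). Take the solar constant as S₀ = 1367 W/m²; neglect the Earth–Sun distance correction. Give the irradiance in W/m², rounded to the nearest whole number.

1028 W/m²

cos θ_z = sin(33.8°) sin(-7.4°) + cos(33.8°) cos(-7.4°) cos(-2.20°) = -0.0716 + 0.8235 = 0.7519.
Top-of-atmosphere irradiance = S₀ cos θ_z = 1367 × 0.7519 = 1027.85 W/m².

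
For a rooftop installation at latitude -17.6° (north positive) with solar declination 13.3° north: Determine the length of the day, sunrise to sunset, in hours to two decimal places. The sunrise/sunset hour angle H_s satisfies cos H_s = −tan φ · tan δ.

11.43 hours

The sunset hour angle satisfies cos H_s = −tan φ tan δ = 0.0750, giving H_s = 85.70°.
Day length = 2 H_s / 15° h⁻¹ = 171.40° / 15 = 11.427 h.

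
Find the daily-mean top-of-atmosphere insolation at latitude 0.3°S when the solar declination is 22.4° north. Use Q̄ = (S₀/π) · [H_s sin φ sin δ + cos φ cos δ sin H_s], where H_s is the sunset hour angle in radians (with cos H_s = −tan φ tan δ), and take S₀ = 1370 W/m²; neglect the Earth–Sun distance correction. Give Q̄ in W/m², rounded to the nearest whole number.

cos H_s = −tan(-0.3°) · tan(22.4°) = 0.0022, so H_s = arccos(0.0022) = 89.87°. In radians, H_s = 1.5685.
H_s sin φ sin δ = 1.5685 × -0.0052 × 0.3811 = -0.0031.
cos φ cos δ sin H_s = 1.0000 × 0.9245 × 1.0000 = 0.9245.
Q̄ = (1370/π) × (-0.0031 + 0.9245) = 436.08 × 0.9214 = 401.80 W/m².

402 W/m²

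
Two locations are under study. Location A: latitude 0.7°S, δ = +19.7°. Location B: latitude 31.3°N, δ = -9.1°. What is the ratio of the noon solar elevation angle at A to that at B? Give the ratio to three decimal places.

1.403

A: 90° − |-0.7 − (19.7)| = 69.60°.
B: 90° − |31.3 − (-9.1)| = 49.60°.
Ratio A/B = 69.6000 / 49.6000 = 1.4032.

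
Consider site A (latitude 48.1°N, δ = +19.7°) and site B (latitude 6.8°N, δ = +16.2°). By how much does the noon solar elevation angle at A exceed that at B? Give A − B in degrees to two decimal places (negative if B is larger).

A: 90° − |48.1 − (19.7)| = 61.60°.
B: 90° − |6.8 − (16.2)| = 80.60°.
A − B = 61.60 − 80.60 = -19.00°.

-19.00°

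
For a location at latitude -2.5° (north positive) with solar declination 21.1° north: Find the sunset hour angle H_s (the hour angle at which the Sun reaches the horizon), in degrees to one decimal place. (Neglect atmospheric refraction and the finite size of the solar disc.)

−tan φ tan δ = −(-0.0437)(0.3859) = 0.0169; H_s = arccos(0.0169) = 89.03°.

89.0°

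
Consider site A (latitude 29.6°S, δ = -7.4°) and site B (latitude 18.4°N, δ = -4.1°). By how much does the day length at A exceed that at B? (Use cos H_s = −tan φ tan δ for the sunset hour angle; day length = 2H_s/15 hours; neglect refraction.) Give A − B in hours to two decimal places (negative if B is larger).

+0.75 h

A: H_s = arccos(−tan -29.6° · tan -7.4°) = 94.23°, so 2H_s/15 = 12.5640 h.
B: H_s = arccos(−tan 18.4° · tan -4.1°) = 88.63°, so 2H_s/15 = 11.8173 h.
A − B = 12.5640 − 11.8173 = 0.7467 h.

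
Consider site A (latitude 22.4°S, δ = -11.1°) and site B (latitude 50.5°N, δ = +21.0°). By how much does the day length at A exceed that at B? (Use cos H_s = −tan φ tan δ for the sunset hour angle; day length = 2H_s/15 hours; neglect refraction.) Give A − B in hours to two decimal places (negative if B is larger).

A: H_s = arccos(−tan -22.4° · tan -11.1°) = 94.64°, so 2H_s/15 = 12.6187 h.
B: H_s = arccos(−tan 50.5° · tan 21.0°) = 117.75°, so 2H_s/15 = 15.7000 h.
A − B = 12.6187 − 15.7000 = -3.0813 h.

-3.08 h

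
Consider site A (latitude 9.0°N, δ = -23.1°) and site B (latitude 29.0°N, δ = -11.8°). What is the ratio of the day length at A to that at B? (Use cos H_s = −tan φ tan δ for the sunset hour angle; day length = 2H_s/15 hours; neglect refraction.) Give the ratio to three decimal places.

A: H_s = arccos(−tan 9.0° · tan -23.1°) = 86.13°, so 2H_s/15 = 11.4840 h.
B: H_s = arccos(−tan 29.0° · tan -11.8°) = 83.35°, so 2H_s/15 = 11.1133 h.
Ratio A/B = 11.4840 / 11.1133 = 1.0334.

1.033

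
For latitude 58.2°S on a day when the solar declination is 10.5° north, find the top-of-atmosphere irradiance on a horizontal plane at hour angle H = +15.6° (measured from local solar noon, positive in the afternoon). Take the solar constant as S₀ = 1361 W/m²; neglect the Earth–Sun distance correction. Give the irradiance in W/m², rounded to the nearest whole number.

468 W/m²

cos θ_z = sin(-58.2°) sin(10.5°) + cos(-58.2°) cos(10.5°) cos(15.60°) = -0.1549 + 0.4990 = 0.3441.
Top-of-atmosphere irradiance = S₀ cos θ_z = 1361 × 0.3441 = 468.32 W/m².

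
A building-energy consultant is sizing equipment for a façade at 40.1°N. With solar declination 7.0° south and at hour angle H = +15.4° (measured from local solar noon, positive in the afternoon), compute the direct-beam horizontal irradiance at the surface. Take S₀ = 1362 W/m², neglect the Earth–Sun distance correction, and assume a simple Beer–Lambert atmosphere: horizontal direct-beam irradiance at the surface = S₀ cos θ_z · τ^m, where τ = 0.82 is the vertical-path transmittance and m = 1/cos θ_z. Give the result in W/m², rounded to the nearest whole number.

657 W/m²

cos θ_z = sin(40.1°) sin(-7.0°) + cos(40.1°) cos(-7.0°) cos(15.40°) = -0.0785 + 0.7320 = 0.6535.
Air mass m = 1/cos θ_z = 1/0.6535 = 1.530; τ^m = 0.82^1.530 = 0.7381.
Surface direct beam = 1362 × 0.6535 × 0.7381 = 656.96 W/m².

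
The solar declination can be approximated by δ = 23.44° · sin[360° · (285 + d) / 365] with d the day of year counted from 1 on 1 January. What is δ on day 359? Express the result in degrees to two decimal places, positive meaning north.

-23.34°

360 × (285 + 359) / 365 = 635.178°; sin(635.178°) = -0.9959.
δ = 23.44 × -0.9959 = -23.344° ≈ -23.34°.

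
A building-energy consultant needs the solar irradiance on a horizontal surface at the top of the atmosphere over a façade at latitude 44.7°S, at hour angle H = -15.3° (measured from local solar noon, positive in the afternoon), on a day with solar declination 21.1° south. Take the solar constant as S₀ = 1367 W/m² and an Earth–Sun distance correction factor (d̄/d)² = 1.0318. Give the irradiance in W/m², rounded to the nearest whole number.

1259 W/m²

cos θ_z = sin(-44.7°) sin(-21.1°) + cos(-44.7°) cos(-21.1°) cos(-15.30°) = 0.2532 + 0.6396 = 0.8928.
Top-of-atmosphere irradiance = S₀ (d̄/d)² cos θ_z = 1367 × 1.0318 × 0.8928 = 1259.27 W/m².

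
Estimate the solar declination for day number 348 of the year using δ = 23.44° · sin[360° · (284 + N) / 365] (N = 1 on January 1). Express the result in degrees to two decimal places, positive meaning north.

-23.28°

360 × (284 + 348) / 365 = 623.342°; sin(623.342°) = -0.9933.
δ = 23.44 × -0.9933 = -23.283° ≈ -23.28°.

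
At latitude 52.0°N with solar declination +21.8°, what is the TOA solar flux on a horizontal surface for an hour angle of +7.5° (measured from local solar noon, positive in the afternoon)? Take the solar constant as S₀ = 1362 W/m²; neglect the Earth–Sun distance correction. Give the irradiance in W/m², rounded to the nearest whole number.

cos θ_z = sin(52.0°) sin(21.8°) + cos(52.0°) cos(21.8°) cos(7.50°) = 0.2926 + 0.5667 = 0.8593.
Top-of-atmosphere irradiance = S₀ cos θ_z = 1362 × 0.8593 = 1170.37 W/m².

1170 W/m²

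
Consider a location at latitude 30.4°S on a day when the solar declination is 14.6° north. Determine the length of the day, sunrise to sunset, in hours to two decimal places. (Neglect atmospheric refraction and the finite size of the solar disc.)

−tan φ tan δ = −(-0.5867)(0.2605) = 0.1528; H_s = arccos(0.1528) = 81.21°.
Day length = 2 H_s / 15° h⁻¹ = 162.42° / 15 = 10.828 h.

10.83 hours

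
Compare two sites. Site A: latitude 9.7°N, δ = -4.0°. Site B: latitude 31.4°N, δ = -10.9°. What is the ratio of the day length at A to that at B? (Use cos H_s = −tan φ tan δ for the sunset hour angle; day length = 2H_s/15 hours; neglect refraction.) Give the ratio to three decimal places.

1.073

A: H_s = arccos(−tan 9.7° · tan -4.0°) = 89.32°, so 2H_s/15 = 11.9093 h.
B: H_s = arccos(−tan 31.4° · tan -10.9°) = 83.25°, so 2H_s/15 = 11.1000 h.
Ratio A/B = 11.9093 / 11.1000 = 1.0729.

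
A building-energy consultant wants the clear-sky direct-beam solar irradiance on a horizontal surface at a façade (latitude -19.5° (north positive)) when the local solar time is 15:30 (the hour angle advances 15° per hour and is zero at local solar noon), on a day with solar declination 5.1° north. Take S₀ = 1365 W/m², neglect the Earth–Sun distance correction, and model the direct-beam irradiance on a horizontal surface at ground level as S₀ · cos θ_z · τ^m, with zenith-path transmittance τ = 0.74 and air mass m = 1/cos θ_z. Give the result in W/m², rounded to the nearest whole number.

Hour angle H = 15° × (15.5 − 12) = 52.50°.
With φ = -19.5°, δ = 5.1°, H = 52.50°: sin φ sin δ = -0.0297, cos φ cos δ cos H = 0.5716, so cos θ_z = 0.5419.
Air mass m = 1/cos θ_z = 1/0.5419 = 1.845; τ^m = 0.74^1.845 = 0.5738.
Surface direct beam = 1365 × 0.5419 × 0.5738 = 424.44 W/m².

424 W/m²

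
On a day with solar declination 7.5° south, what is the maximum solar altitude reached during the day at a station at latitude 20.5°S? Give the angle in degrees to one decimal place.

At local solar noon the hour angle is zero, so the elevation is 90° − |φ − δ| = 90° − |-20.5° − (-7.5°)| = 90° − 13.0° = 77.0°.

77.0°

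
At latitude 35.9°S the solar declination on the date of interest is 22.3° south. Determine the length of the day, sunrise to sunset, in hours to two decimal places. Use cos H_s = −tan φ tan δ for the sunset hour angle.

The sunset hour angle satisfies cos H_s = −tan φ tan δ = -0.2969, giving H_s = 107.27°.
Day length = 2 H_s / 15° h⁻¹ = 214.54° / 15 = 14.303 h.

14.30 hours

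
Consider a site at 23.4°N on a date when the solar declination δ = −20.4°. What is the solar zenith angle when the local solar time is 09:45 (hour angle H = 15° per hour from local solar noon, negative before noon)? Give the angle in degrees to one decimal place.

54.8°

Hour angle H = 15° × (9.75 − 12) = -33.75°.
cos θ_z = sin φ sin δ + cos φ cos δ cos H = (0.3971)(-0.3486) + (0.9178)(0.9373)(0.8315) = 0.5769.
θ_z = arccos(0.5769) = 54.77°.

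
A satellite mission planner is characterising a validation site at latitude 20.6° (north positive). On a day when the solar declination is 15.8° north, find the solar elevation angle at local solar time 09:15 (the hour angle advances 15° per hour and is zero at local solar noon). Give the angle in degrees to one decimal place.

50.6°

Hour angle H = 15° × (9.25 − 12) = -41.25°.
cos θ_z = sin φ sin δ + cos φ cos δ cos H = (0.3518)(0.2723) + (0.9361)(0.9622)(0.7518) = 0.7730.
θ_z = arccos(0.7730) = 39.38°, so the elevation is 90° − 39.38° = 50.62°.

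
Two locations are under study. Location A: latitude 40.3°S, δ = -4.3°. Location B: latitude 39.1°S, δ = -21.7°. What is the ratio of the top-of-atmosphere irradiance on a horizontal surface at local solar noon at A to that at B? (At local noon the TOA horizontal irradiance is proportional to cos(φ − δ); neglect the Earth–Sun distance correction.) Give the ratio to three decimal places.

A: cos θ_z = cos(-40.3° − (-4.3°)) = 0.8090.
B: cos θ_z = cos(-39.1° − (-21.7°)) = 0.9542.
Ratio A/B = 0.8090 / 0.9542 = 0.8478.

0.848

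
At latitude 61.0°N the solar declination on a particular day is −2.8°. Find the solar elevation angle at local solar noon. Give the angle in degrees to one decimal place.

At local solar noon the hour angle is zero, so the elevation is 90° − |φ − δ| = 90° − |61.0° − (-2.8°)| = 90° − 63.8° = 26.2°.

26.2°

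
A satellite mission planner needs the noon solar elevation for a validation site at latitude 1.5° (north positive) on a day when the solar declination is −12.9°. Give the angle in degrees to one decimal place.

At local solar noon the hour angle is zero, so the elevation is 90° − |φ − δ| = 90° − |1.5° − (-12.9°)| = 90° − 14.4° = 75.6°.

75.6°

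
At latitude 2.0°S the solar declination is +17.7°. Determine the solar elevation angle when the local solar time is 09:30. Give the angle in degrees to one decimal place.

48.1°

Hour angle H = 15° × (9.5 − 12) = -37.50°.
cos θ_z = sin φ sin δ + cos φ cos δ cos H = (-0.0349)(0.3040) + (0.9994)(0.9527)(0.7934) = 0.7448.
θ_z = arccos(0.7448) = 41.86°, so the elevation is 90° − 41.86° = 48.14°.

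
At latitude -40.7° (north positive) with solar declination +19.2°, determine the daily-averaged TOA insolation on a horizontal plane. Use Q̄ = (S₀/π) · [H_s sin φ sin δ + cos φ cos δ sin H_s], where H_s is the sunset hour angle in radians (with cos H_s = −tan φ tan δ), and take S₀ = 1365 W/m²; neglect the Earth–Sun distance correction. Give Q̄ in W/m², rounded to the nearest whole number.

The sunset hour angle satisfies cos H_s = −tan φ tan δ = 0.2995, giving H_s = 72.57°. In radians, H_s = 1.2666.
H_s sin φ sin δ = 1.2666 × -0.6521 × 0.3289 = -0.2717.
cos φ cos δ sin H_s = 0.7581 × 0.9444 × 0.9541 = 0.6831.
Q̄ = (1365/π) × (-0.2717 + 0.6831) = 434.49 × 0.4114 = 178.75 W/m².

179 W/m²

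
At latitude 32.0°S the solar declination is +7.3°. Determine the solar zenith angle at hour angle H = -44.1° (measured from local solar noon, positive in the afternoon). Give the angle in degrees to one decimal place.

57.5°

cos θ_z = sin φ sin δ + cos φ cos δ cos H = (-0.5299)(0.1271) + (0.8480)(0.9919)(0.7181) = 0.5367.
θ_z = arccos(0.5367) = 57.54°.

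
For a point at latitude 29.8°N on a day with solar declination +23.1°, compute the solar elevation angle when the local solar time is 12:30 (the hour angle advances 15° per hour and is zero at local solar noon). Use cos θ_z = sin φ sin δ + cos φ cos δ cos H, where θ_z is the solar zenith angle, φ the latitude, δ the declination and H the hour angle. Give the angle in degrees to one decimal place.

Hour angle H = 15° × (12.5 − 12) = 7.50°.
With φ = 29.8°, δ = 23.1°, H = 7.50°: sin φ sin δ = 0.1950, cos φ cos δ cos H = 0.7914, so cos θ_z = 0.9864.
θ_z = arccos(0.9864) = 9.46°, so the elevation is 90° − 9.46° = 80.54°.

80.5°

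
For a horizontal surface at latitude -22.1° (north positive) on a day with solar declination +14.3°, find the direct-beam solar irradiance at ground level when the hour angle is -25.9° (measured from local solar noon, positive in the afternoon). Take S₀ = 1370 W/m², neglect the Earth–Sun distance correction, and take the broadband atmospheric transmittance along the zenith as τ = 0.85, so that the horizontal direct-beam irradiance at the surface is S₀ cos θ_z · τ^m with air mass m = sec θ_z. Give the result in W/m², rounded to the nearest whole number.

cos θ_z = sin(-22.1°) sin(14.3°) + cos(-22.1°) cos(14.3°) cos(-25.90°) = -0.0929 + 0.8076 = 0.7147.
Air mass m = 1/cos θ_z = 1/0.7147 = 1.399; τ^m = 0.85^1.399 = 0.7966.
Surface direct beam = 1370 × 0.7147 × 0.7966 = 779.98 W/m².

780 W/m²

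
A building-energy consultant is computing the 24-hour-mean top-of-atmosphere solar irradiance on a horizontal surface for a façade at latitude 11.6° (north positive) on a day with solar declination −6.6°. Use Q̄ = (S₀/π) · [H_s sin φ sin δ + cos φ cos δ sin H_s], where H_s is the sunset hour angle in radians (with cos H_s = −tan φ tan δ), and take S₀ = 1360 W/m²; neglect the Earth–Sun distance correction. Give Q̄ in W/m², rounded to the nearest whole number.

−tan φ tan δ = −(0.2053)(-0.1157) = 0.0238; H_s = arccos(0.0238) = 88.64°. In radians, H_s = 1.5471.
H_s sin φ sin δ = 1.5471 × 0.2011 × -0.1149 = -0.0357.
cos φ cos δ sin H_s = 0.9796 × 0.9934 × 0.9997 = 0.9728.
Q̄ = (1360/π) × (-0.0357 + 0.9728) = 432.90 × 0.9371 = 405.67 W/m².

406 W/m²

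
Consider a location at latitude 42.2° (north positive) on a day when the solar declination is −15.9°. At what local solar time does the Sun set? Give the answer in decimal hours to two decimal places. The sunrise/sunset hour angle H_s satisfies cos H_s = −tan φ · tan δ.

17.00 h

cos H_s = −tan(42.2°) · tan(-15.9°) = 0.2583, so H_s = arccos(0.2583) = 75.03°.
Sunset is at 12 + H_s/15 = 12 + 5.002 = 17.002 h local solar time.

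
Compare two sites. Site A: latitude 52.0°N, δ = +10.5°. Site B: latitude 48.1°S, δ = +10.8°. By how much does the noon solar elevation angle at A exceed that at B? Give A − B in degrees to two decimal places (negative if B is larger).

A: 90° − |52.0 − (10.5)| = 48.50°.
B: 90° − |-48.1 − (10.8)| = 31.10°.
A − B = 48.50 − 31.10 = 17.40°.

+17.40°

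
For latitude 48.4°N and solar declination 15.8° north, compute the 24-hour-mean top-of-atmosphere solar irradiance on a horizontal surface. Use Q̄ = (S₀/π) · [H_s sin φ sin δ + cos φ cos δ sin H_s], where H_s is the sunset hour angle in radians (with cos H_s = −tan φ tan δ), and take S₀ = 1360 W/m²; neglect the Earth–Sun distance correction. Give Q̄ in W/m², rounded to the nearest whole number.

429 W/m²

cos H_s = −tan(48.4°) · tan(15.8°) = -0.3187, so H_s = arccos(-0.3187) = 108.58°. In radians, H_s = 1.8951.
H_s sin φ sin δ = 1.8951 × 0.7478 × 0.2723 = 0.3859.
cos φ cos δ sin H_s = 0.6639 × 0.9622 × 0.9479 = 0.6055.
Q̄ = (1360/π) × (0.3859 + 0.6055) = 432.90 × 0.9914 = 429.18 W/m².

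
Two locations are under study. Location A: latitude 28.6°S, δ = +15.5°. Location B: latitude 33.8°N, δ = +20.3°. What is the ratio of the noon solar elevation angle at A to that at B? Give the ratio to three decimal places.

0.600

A: 90° − |-28.6 − (15.5)| = 45.90°.
B: 90° − |33.8 − (20.3)| = 76.50°.
Ratio A/B = 45.9000 / 76.5000 = 0.6000.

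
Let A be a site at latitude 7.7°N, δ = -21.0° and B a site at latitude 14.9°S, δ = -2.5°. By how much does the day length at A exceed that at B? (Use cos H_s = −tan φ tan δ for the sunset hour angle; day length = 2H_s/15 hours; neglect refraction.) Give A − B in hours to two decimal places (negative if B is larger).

A: H_s = arccos(−tan 7.7° · tan -21.0°) = 87.02°, so 2H_s/15 = 11.6027 h.
B: H_s = arccos(−tan -14.9° · tan -2.5°) = 90.67°, so 2H_s/15 = 12.0893 h.
A − B = 11.6027 − 12.0893 = -0.4866 h.

-0.49 h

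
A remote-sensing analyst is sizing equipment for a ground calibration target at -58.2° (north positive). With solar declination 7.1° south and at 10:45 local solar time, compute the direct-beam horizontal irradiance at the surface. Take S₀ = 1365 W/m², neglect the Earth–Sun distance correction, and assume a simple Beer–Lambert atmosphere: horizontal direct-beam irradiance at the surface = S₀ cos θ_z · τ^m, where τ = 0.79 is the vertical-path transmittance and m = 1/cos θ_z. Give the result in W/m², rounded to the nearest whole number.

553 W/m²

Hour angle H = 15° × (10.75 − 12) = -18.75°.
cos θ_z = sin(-58.2°) sin(-7.1°) + cos(-58.2°) cos(-7.1°) cos(-18.75°) = 0.1050 + 0.4952 = 0.6002.
Air mass m = 1/cos θ_z = 1/0.6002 = 1.666; τ^m = 0.79^1.666 = 0.6752.
Surface direct beam = 1365 × 0.6002 × 0.6752 = 553.17 W/m².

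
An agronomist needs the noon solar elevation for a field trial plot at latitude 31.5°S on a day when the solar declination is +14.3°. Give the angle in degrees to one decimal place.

44.2°

At local solar noon the hour angle is zero, so the elevation is 90° − |φ − δ| = 90° − |-31.5° − (14.3°)| = 90° − 45.8° = 44.2°.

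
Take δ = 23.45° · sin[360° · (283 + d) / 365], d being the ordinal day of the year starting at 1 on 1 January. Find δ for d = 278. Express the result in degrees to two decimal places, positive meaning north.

-5.40°

360 × (283 + 278) / 365 = 553.315°; sin(553.315°) = -0.2303.
δ = 23.45 × -0.2303 = -5.401° ≈ -5.40°.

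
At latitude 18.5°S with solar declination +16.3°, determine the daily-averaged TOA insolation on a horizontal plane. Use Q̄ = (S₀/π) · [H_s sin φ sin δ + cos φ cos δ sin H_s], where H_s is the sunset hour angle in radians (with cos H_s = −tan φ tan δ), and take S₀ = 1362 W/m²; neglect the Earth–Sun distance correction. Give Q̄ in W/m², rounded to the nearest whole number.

−tan φ tan δ = −(-0.3346)(0.2924) = 0.0978; H_s = arccos(0.0978) = 84.39°. In radians, H_s = 1.4729.
H_s sin φ sin δ = 1.4729 × -0.3173 × 0.2807 = -0.1312.
cos φ cos δ sin H_s = 0.9483 × 0.9598 × 0.9952 = 0.9058.
Q̄ = (1362/π) × (-0.1312 + 0.9058) = 433.54 × 0.7746 = 335.82 W/m².

336 W/m²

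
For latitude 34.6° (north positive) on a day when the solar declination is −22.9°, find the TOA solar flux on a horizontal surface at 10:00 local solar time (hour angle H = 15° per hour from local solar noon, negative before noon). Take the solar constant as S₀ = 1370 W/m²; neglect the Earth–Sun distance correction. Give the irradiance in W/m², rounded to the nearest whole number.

597 W/m²

Hour angle H = 15° × (10 − 12) = -30.00°.
With φ = 34.6°, δ = -22.9°, H = -30.00°: sin φ sin δ = -0.2210, cos φ cos δ cos H = 0.6567, so cos θ_z = 0.4357.
Top-of-atmosphere irradiance = S₀ cos θ_z = 1370 × 0.4357 = 596.91 W/m².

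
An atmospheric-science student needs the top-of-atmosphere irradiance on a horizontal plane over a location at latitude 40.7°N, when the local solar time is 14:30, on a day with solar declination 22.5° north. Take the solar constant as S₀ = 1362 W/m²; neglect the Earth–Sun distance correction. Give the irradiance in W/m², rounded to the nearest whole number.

Hour angle H = 15° × (14.5 − 12) = 37.50°.
cos θ_z = sin φ sin δ + cos φ cos δ cos H = (0.6521)(0.3827) + (0.7581)(0.9239)(0.7934) = 0.8053.
Top-of-atmosphere irradiance = S₀ cos θ_z = 1362 × 0.8053 = 1096.82 W/m².

1097 W/m²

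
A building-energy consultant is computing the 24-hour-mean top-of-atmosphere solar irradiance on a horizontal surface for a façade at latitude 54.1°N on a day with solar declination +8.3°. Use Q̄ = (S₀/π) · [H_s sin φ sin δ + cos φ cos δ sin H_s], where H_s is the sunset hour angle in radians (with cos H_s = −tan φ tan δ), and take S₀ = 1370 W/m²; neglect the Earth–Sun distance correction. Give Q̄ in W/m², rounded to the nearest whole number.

The sunset hour angle satisfies cos H_s = −tan φ tan δ = -0.2015, giving H_s = 101.62°. In radians, H_s = 1.7736.
H_s sin φ sin δ = 1.7736 × 0.8100 × 0.1444 = 0.2074.
cos φ cos δ sin H_s = 0.5864 × 0.9895 × 0.9795 = 0.5683.
Q̄ = (1370/π) × (0.2074 + 0.5683) = 436.08 × 0.7757 = 338.27 W/m².

338 W/m²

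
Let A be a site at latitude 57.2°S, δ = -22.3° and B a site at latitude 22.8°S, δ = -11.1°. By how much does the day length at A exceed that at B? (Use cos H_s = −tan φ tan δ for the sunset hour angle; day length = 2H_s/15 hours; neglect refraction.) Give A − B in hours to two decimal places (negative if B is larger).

+4.64 h

A: H_s = arccos(−tan -57.2° · tan -22.3°) = 129.52°, so 2H_s/15 = 17.2693 h.
B: H_s = arccos(−tan -22.8° · tan -11.1°) = 94.73°, so 2H_s/15 = 12.6307 h.
A − B = 17.2693 − 12.6307 = 4.6386 h.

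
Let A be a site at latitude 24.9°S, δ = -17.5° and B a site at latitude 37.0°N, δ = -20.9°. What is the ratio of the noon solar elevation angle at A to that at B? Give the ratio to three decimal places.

A: 90° − |-24.9 − (-17.5)| = 82.60°.
B: 90° − |37.0 − (-20.9)| = 32.10°.
Ratio A/B = 82.6000 / 32.1000 = 2.5732.

2.573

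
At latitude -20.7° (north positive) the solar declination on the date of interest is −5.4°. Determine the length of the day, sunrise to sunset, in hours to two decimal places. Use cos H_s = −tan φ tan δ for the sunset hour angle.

cos H_s = −tan(-20.7°) · tan(-5.4°) = -0.0357, so H_s = arccos(-0.0357) = 92.05°.
Day length = 2 H_s / 15° h⁻¹ = 184.10° / 15 = 12.273 h.

12.27 hours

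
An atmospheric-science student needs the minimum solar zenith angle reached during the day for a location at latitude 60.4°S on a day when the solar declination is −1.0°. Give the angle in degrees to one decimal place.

59.4°

At local solar noon the hour angle is zero, so the zenith angle is |φ − δ| = |-60.4° − (-1.0°)| = 59.4°.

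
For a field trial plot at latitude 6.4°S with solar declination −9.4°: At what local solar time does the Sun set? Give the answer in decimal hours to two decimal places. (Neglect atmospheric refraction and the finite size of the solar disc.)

18.07 h

The sunset hour angle satisfies cos H_s = −tan φ tan δ = -0.0186, giving H_s = 91.07°.
Sunset is at 12 + H_s/15 = 12 + 6.071 = 18.071 h local solar time.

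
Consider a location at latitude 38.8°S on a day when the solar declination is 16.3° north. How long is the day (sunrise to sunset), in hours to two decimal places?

10.19 hours

−tan φ tan δ = −(-0.8040)(0.2924) = 0.2351; H_s = arccos(0.2351) = 76.40°.
Day length = 2 H_s / 15° h⁻¹ = 152.80° / 15 = 10.187 h.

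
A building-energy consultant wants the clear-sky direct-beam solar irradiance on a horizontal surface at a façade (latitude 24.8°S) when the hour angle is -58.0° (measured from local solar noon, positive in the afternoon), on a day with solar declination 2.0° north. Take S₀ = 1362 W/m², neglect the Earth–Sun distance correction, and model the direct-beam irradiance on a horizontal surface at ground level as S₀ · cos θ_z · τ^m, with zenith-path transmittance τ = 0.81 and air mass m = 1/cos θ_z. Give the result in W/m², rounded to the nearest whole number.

cos θ_z = sin(-24.8°) sin(2.0°) + cos(-24.8°) cos(2.0°) cos(-58.00°) = -0.0146 + 0.4808 = 0.4662.
Air mass m = 1/cos θ_z = 1/0.4662 = 2.145; τ^m = 0.81^2.145 = 0.6364.
Surface direct beam = 1362 × 0.4662 × 0.6364 = 404.09 W/m².

404 W/m²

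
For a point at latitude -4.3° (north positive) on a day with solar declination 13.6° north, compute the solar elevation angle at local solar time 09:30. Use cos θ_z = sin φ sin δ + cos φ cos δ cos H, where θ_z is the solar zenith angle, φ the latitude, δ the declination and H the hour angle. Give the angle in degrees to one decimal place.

Hour angle H = 15° × (9.5 − 12) = -37.50°.
cos θ_z = sin φ sin δ + cos φ cos δ cos H = (-0.0750)(0.2351) + (0.9972)(0.9720)(0.7934) = 0.7514.
θ_z = arccos(0.7514) = 41.29°, so the elevation is 90° − 41.29° = 48.71°.

48.7°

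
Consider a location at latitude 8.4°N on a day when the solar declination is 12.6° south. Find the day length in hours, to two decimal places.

cos H_s = −tan(8.4°) · tan(-12.6°) = 0.0330, so H_s = arccos(0.0330) = 88.11°.
Day length = 2 H_s / 15° h⁻¹ = 176.22° / 15 = 11.748 h.

11.75 hours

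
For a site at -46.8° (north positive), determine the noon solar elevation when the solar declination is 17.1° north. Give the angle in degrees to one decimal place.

26.1°

At local solar noon the hour angle is zero, so the elevation is 90° − |φ − δ| = 90° − |-46.8° − (17.1°)| = 90° − 63.9° = 26.1°.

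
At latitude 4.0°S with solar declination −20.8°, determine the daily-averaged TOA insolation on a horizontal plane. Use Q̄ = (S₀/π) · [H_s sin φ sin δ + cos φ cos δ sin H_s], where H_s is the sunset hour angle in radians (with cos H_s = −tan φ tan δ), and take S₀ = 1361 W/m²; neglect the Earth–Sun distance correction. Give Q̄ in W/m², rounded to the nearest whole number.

The sunset hour angle satisfies cos H_s = −tan φ tan δ = -0.0266, giving H_s = 91.52°. In radians, H_s = 1.5973.
H_s sin φ sin δ = 1.5973 × -0.0698 × -0.3551 = 0.0396.
cos φ cos δ sin H_s = 0.9976 × 0.9348 × 0.9996 = 0.9322.
Q̄ = (1361/π) × (0.0396 + 0.9322) = 433.22 × 0.9718 = 421.00 W/m².

421 W/m²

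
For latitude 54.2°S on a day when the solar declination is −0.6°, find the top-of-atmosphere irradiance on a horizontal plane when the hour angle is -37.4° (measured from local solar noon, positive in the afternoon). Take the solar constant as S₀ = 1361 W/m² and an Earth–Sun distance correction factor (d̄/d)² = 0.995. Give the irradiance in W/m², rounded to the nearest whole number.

cos θ_z = sin φ sin δ + cos φ cos δ cos H = (-0.8111)(-0.0105) + (0.5850)(0.9999)(0.7944) = 0.4732.
Top-of-atmosphere irradiance = S₀ (d̄/d)² cos θ_z = 1361 × 0.995 × 0.4732 = 640.81 W/m².

641 W/m²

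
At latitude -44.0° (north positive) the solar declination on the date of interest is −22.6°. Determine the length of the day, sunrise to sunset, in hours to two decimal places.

15.16 hours

cos H_s = −tan(-44.0°) · tan(-22.6°) = -0.4020, so H_s = arccos(-0.4020) = 113.70°.
Day length = 2 H_s / 15° h⁻¹ = 227.40° / 15 = 15.160 h.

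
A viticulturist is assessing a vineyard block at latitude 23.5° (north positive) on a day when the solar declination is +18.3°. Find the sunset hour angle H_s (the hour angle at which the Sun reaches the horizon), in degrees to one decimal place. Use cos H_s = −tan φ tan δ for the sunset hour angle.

−tan φ tan δ = −(0.4348)(0.3307) = -0.1438; H_s = arccos(-0.1438) = 98.27°.

98.3°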